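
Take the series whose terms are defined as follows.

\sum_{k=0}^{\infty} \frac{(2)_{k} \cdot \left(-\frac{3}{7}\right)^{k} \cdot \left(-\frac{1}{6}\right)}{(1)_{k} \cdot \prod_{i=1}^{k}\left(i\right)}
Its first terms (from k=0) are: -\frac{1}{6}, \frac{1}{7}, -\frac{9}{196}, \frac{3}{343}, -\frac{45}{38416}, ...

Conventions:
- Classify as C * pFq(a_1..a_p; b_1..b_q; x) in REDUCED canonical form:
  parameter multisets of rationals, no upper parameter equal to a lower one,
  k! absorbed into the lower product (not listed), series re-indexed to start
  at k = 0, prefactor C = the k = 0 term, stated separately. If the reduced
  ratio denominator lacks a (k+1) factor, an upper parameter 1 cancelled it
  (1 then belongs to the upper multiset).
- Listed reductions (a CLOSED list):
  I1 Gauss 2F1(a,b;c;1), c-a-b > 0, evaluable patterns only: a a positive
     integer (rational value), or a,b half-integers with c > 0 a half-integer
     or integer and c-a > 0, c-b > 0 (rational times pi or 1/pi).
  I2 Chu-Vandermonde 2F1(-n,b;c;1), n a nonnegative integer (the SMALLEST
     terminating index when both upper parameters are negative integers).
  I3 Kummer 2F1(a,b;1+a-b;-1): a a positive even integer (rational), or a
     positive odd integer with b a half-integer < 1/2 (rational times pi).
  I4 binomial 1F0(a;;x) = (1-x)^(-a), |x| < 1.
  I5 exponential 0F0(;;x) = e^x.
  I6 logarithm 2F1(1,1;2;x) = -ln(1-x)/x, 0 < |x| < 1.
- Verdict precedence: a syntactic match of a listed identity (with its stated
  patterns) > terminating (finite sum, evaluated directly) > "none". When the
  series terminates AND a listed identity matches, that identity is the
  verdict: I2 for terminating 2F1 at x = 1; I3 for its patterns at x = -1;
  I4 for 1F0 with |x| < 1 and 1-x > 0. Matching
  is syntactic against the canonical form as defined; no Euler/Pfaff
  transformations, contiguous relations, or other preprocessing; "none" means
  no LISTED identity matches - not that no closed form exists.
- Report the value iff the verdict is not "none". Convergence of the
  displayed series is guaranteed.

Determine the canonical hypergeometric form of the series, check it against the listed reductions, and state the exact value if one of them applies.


The tell: t_0 being -\frac{1}{6}, the product of the first k integers (prefactor -1/6) is k!.
Step ratio: r(k) = -\frac{3}{7} * (k+2) / [(k+1) (k+1)] - rational in k. x = -\frac{3}{7}; t_0 = -\frac{1}{6}; negate the roots.

Classification (C = -\frac{1}{6}): 1F1 with upper {2}, lower {1}, argument x = -\frac{3}{7}. Verdict: none here - no I1-I6 shape fits x = -\frac{3}{7} with lower {1}.


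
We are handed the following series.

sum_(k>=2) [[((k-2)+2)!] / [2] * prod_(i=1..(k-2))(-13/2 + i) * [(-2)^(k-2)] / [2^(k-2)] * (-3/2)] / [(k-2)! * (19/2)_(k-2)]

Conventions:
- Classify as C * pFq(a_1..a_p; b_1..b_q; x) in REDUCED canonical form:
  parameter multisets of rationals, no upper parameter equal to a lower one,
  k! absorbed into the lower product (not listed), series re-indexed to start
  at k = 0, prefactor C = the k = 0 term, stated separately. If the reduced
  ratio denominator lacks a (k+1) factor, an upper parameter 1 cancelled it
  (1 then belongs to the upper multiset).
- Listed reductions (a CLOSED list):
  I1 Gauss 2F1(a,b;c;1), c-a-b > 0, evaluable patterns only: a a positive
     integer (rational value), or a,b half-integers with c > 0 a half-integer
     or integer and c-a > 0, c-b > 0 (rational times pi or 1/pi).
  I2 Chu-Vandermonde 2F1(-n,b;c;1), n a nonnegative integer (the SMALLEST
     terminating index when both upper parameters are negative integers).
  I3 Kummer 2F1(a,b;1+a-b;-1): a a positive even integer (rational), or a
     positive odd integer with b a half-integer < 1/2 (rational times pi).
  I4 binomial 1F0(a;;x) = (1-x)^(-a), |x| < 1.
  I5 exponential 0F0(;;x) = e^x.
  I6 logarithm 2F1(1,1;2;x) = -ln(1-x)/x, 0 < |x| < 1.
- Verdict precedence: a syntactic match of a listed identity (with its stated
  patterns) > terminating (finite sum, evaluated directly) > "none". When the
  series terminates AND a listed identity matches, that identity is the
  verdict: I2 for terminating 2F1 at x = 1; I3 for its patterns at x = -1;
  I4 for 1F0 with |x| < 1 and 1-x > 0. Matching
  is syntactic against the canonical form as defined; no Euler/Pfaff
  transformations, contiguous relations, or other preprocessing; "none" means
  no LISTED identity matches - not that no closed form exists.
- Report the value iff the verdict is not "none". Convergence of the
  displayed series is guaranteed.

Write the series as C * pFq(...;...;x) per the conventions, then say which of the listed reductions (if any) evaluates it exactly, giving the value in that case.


Canonical form: C = -3/2 times 2F1 with upper {-11/2, 3}, lower {19/2}, x = -1. Verdict: Kummer (I3) fires (x = -1; c = 19/2 equals 1+a-b for upper {-11/2, 3}: listed pattern). Value: (-328185/131072) * pi.

First insight: with t_0 = -3/2, the running product (C = -3/2, x = -1) telescopes to a rising factorial.
Ratio: r(k) = (-1) * (k-11/2) (k+3) / [(k+19/2) (k+1)] - rational in k, leading ratio (-1); with t_0 = -3/2, classification follows.


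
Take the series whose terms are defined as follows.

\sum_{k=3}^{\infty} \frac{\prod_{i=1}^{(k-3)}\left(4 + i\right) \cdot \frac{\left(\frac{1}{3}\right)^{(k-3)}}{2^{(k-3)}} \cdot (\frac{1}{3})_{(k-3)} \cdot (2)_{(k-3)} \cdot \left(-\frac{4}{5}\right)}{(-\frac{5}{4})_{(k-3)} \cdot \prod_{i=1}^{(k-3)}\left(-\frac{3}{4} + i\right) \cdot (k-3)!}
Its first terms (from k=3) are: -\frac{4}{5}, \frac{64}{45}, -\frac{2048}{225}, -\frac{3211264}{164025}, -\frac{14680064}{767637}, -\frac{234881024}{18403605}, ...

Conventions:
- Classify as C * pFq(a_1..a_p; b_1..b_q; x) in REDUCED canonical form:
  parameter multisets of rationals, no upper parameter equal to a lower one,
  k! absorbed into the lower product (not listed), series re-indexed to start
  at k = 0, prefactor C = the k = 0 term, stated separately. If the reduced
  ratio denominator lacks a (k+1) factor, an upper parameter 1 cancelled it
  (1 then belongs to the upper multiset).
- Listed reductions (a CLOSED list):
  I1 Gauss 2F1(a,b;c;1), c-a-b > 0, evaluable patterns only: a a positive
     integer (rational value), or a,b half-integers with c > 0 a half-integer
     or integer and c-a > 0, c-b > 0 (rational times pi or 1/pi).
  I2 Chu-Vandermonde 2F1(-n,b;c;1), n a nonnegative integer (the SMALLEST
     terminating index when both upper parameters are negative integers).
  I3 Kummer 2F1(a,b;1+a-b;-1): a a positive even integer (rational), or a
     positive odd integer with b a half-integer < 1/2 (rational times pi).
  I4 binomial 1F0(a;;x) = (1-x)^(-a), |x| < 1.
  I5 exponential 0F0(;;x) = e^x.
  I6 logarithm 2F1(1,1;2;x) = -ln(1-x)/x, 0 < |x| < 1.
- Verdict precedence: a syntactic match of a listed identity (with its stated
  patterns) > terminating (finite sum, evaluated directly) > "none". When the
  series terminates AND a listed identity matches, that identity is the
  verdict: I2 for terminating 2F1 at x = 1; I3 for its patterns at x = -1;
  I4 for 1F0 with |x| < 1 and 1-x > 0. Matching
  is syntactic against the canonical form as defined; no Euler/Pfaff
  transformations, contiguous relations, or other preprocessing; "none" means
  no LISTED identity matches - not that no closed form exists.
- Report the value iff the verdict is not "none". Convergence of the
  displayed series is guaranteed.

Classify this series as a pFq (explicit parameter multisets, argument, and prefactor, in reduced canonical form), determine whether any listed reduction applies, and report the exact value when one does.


With C = -\frac{4}{5}: the canonical form is 3F2(\frac{1}{3}, 2, 5; -\frac{5}{4}, \frac{1}{4}; \frac{1}{6}). Verdict: none - this 3F2 at x = \frac{1}{6} matches no listed pattern, and upper {\frac{1}{3}, 2, 5} holds no stopper.

Key step: x = \frac{1}{6} and the lower running product (C = -4/5) is a rising factorial.
Adjacent-term ratio: r(k) = \frac{1}{6} * (k+\frac{1}{3}) (k+2) (k+5) / [(k-\frac{5}{4}) (k+\frac{1}{4}) (k+1)] - rational; roots negated = parameters, x = \frac{1}{6}, C = -\frac{4}{5}.


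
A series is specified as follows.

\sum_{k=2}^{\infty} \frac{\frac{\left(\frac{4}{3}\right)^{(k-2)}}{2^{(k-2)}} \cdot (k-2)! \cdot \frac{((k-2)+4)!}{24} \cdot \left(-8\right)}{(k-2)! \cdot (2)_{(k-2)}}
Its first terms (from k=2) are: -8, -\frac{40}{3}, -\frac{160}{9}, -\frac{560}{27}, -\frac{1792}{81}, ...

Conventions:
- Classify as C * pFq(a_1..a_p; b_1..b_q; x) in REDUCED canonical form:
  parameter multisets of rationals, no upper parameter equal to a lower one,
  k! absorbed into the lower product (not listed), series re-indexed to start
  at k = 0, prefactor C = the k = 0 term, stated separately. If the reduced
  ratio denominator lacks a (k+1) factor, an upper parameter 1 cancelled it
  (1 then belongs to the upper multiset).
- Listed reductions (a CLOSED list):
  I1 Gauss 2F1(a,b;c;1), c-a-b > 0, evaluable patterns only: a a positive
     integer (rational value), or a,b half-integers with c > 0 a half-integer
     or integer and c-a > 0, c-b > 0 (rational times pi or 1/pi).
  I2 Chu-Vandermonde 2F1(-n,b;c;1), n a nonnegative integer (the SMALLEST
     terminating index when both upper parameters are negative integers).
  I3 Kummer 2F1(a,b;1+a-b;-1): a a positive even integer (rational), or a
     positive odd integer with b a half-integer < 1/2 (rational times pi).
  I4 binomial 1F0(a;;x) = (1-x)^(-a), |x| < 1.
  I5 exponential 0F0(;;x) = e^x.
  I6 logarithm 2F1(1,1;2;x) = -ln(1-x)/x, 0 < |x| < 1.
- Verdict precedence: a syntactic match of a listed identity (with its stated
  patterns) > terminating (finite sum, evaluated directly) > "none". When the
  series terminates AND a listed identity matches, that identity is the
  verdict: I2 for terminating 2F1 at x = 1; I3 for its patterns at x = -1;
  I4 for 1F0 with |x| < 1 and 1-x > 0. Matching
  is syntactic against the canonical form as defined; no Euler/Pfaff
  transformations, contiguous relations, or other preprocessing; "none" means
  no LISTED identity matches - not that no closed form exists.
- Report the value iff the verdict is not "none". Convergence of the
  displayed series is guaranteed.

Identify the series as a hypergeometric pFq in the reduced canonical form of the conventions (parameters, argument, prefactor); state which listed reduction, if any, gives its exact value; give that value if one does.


At argument \frac{2}{3}: a 2F1 with upper {1, 5}, lower {2}, scaled by C = -8. Verdict: no listed reduction: x = \frac{2}{3} and upper {1, 5} fail every I1-I6 pattern.

Key observation: x = \frac{2}{3} and the factorial ratio (prefactor -8) (k+a-1)!/(a-1)! is a rising factorial (a)_k.
Step ratio: r(k) = \frac{2}{3} * (k+1) (k+5) / [(k+2) (k+1)] ; factor over Q: parameters, x = \frac{2}{3}, and C = -8.


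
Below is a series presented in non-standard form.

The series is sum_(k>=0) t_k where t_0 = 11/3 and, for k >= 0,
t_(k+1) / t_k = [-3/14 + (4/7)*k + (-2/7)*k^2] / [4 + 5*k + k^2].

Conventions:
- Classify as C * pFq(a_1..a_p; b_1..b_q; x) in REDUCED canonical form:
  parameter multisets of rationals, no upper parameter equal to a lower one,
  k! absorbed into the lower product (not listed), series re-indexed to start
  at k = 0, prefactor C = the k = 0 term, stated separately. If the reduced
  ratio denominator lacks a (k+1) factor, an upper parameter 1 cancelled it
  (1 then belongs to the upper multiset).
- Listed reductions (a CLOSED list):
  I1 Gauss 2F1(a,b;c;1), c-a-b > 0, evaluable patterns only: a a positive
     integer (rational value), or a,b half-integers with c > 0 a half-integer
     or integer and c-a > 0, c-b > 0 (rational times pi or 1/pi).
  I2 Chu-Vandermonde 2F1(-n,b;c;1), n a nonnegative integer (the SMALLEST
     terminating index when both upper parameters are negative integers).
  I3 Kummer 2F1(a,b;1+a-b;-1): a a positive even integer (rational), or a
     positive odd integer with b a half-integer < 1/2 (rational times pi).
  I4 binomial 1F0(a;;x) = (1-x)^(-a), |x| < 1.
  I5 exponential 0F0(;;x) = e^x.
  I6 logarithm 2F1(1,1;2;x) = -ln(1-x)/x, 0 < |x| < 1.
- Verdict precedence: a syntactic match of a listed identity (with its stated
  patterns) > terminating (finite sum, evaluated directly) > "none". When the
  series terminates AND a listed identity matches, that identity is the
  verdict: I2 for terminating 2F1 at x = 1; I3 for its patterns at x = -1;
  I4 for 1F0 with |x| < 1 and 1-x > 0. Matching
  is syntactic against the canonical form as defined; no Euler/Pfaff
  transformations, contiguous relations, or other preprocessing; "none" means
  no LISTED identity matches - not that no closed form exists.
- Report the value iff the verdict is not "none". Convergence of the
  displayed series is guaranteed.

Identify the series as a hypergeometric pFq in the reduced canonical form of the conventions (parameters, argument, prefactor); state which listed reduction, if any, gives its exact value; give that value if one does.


Key step: from the first term 11/3: roots of the ratio polynomials (C = 11/3, x = -2/7) are the negated parameters.
Consecutive-term ratio: r(k) = (-2/7) * (k-3/2) (k-1/2) / [(k+4) (k+1)] - rational in k, leading ratio (-2/7); with t_0 = 11/3, classification follows.

The series (x = -2/7) is 2F1: upper {-3/2, -1/2}, lower {4}, prefactor 11/3. Verdict: none. Every listed pattern misses the 2F1 form at -2/7, upper {-3/2, -1/2}.


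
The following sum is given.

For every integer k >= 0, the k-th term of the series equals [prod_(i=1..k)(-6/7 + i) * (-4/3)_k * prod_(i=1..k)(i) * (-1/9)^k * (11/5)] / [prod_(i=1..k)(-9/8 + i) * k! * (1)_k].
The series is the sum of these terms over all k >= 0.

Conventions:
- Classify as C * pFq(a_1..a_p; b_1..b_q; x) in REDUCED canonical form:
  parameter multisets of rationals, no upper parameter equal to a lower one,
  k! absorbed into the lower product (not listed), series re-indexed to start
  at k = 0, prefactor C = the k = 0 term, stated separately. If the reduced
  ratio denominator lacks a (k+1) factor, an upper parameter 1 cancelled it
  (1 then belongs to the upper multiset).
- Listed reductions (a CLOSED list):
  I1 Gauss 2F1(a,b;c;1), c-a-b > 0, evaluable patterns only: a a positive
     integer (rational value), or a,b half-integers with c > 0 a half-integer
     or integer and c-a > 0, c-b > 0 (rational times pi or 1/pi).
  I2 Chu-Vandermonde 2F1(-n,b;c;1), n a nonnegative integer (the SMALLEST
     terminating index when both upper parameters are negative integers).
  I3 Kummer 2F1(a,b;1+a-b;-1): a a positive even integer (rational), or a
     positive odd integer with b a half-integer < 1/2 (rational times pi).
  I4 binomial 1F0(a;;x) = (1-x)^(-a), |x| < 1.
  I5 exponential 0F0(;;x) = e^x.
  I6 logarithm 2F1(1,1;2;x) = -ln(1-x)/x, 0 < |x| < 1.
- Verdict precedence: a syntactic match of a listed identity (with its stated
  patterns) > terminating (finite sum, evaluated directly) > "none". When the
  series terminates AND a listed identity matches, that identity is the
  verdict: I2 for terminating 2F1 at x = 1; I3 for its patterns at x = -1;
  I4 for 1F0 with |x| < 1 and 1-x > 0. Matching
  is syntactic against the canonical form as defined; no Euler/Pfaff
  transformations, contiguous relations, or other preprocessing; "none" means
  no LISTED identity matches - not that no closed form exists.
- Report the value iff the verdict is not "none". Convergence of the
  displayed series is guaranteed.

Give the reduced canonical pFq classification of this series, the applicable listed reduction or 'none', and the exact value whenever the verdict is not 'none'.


Prefactor 11/5, argument -1/9: 2F1 with upper {-4/3, 1/7} over lower {-1/8}. Verdict: none here - no I1-I6 shape fits x = -1/9 with lower {-1/8}.

Key observation: t_0 being 11/5, the lower running product (C = 11/5, x = -1/9) is a rising factorial.
Term ratio: r(k) = (-1/9) * (k-4/3) (k+1/7) / [(k-1/8) (k+1)] - poly over poly, x = (-1/9) from leading terms; C = 11/5 at k = 0.


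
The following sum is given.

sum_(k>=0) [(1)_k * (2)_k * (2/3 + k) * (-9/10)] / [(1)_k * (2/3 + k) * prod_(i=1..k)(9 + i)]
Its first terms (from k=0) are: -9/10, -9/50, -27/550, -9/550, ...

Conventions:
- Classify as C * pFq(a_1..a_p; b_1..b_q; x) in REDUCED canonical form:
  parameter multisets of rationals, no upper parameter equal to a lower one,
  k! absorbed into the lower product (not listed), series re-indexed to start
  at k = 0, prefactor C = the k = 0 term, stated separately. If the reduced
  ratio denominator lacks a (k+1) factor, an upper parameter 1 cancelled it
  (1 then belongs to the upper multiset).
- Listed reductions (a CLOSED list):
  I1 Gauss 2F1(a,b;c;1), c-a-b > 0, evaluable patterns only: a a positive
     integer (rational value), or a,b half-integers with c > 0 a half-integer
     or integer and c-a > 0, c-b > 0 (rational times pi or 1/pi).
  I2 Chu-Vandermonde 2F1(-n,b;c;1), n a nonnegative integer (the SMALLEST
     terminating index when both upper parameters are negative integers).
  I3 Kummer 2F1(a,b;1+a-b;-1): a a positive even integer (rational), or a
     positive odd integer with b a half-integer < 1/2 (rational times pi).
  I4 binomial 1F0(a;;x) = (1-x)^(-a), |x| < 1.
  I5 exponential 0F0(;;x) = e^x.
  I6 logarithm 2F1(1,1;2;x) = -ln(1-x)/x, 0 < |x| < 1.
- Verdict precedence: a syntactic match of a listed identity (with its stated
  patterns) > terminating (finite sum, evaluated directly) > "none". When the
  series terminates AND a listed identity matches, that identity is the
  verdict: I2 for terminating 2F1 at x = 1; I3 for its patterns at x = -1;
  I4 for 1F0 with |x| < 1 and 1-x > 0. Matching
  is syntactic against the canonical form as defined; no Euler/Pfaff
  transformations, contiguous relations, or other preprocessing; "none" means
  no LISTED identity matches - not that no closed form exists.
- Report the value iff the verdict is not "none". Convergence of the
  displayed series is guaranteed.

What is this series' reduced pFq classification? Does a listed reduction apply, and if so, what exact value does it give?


Canonical form: C = -9/10 times 2F1 with upper {1, 2}, lower {10}, x = 1. Verdict: the Gauss summation I1 applies (x = 1: the Gamma ratio telescopes since c-a-b = 7 > 0 and a = 1 in Z>0). Exact value: -81/70.

The tell: with t_0 = -9/10, the lower running product (C = -9/10, x = 1) is a rising factorial.
Ratio: r(k) = 1 * (k+1) (k+2) / [(k+10) (k+1)] - rational; roots negated = parameters, x = 1, C = -9/10.


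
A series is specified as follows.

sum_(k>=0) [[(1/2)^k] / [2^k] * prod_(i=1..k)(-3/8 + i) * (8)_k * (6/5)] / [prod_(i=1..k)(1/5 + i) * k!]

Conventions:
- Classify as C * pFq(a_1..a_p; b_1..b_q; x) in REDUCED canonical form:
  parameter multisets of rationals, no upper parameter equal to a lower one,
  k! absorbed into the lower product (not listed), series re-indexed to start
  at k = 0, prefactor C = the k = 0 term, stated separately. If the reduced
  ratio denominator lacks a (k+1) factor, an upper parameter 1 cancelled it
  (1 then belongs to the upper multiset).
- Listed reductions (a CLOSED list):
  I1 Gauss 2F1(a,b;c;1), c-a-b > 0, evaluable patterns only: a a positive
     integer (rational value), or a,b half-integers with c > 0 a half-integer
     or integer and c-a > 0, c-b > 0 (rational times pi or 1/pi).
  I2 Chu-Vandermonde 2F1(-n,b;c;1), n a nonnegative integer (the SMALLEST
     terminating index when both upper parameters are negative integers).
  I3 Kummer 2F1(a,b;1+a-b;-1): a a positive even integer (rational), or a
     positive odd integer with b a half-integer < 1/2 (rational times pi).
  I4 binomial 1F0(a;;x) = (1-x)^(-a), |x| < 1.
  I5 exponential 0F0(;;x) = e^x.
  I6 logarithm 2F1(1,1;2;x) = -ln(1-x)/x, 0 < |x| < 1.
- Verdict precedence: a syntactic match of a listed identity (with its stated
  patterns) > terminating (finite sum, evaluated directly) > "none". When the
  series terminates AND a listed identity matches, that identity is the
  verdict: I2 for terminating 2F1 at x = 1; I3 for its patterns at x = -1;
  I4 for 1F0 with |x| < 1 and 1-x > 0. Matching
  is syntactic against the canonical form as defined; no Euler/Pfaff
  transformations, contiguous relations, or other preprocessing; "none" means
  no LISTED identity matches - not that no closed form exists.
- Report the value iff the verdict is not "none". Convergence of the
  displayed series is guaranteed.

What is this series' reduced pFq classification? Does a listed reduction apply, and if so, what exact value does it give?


x = 1/4 here; the reduced form reads 2F1, upper {5/8, 8}, lower {6/5}, C = 6/5. Verdict: none - at argument 1/4 the multisets {5/8, 8} ; {6/5} match no listed identity.

First insight: t_0 being 6/5, the two k-th powers (prefactor 6/5) combine into one argument.
Term ratio: r(k) = (1/4) * (k+5/8) (k+8) / [(k+6/5) (k+1)] - rational in k, leading ratio (1/4); with t_0 = 6/5, classification follows.


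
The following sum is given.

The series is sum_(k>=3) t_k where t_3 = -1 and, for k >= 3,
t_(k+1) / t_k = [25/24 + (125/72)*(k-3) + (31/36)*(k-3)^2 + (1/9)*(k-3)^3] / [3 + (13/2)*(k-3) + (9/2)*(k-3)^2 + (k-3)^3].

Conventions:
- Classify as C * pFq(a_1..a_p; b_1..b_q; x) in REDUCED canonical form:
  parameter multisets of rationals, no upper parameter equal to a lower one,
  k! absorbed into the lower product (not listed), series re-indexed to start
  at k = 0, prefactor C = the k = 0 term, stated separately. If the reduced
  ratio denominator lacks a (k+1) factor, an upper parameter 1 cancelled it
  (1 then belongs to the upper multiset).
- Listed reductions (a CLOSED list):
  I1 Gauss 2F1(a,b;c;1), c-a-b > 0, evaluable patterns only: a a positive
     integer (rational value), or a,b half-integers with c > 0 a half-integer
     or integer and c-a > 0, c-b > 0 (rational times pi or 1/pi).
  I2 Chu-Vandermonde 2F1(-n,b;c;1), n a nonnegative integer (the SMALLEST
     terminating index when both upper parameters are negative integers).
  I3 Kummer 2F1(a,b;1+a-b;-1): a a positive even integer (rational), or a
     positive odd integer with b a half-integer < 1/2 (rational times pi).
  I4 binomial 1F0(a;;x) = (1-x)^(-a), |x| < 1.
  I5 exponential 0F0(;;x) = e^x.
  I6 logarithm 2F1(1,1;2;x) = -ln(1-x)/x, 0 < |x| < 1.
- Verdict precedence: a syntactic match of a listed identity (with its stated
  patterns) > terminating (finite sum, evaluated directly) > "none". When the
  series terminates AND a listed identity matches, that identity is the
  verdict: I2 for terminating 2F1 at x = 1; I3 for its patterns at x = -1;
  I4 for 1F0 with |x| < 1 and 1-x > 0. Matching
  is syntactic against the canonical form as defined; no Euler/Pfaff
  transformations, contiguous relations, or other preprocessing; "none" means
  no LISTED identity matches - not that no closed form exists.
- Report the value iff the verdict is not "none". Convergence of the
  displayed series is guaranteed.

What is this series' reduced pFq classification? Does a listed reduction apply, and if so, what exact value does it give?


This is -1 * 2F1(5/4, 5; 2; 1/9) in reduced canonical form. Verdict: none. No listed pattern accepts 2F1(5/4, 5; 2; 1/9).

Key step: t_0 = -1 here, and factor the ratio over Q (C = -1): negated roots = parameters.
Consecutive-term ratio: r(k) = (1/9) * (k+5/4) (k+5) / [(k+2) (k+1)] - poly over poly, x = (1/9) from leading terms; C = -1 at k = 0.


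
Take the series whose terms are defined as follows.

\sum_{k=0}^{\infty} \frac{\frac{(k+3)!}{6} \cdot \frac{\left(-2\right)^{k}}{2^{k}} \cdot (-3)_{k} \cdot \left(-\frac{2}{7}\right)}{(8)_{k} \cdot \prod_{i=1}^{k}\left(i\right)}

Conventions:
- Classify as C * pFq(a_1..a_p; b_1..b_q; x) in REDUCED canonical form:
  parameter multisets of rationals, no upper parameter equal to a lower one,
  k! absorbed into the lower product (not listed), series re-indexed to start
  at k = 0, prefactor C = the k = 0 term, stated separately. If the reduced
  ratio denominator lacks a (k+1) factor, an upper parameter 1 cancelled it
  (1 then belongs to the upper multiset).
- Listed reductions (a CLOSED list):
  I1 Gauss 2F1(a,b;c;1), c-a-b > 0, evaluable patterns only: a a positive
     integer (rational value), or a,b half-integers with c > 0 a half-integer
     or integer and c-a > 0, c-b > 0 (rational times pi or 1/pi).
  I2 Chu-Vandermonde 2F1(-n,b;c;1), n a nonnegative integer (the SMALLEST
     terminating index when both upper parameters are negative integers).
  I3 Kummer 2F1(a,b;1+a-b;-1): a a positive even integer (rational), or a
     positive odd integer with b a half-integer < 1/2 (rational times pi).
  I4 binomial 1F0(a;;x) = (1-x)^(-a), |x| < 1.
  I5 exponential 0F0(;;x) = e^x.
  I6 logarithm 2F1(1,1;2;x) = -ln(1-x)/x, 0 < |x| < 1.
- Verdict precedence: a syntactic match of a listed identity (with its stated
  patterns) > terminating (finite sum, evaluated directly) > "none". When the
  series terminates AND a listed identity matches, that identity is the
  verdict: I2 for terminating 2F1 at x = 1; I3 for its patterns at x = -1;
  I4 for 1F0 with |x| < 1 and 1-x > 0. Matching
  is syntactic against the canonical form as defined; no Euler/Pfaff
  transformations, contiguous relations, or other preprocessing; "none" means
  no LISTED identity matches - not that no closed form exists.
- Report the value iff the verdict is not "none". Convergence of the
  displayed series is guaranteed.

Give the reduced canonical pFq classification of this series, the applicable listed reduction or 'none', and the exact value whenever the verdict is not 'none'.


This is -\frac{2}{7} * 2F1(-3, 4; 8; -1) in reduced canonical form. Verdict: Kummer's theorem (I3) fires (x = -1; c = 8 equals 1+a-b for upper {-3, 4}: listed pattern). Value: -1.

Structural cue: t_0 = -\frac{2}{7} here, and the two k-th powers (C = -2/7, x = -1) combine into one argument.
Step ratio: r(k) = -1 * (k-3) (k+4) / [(k+8) (k+1)] - rational; roots negated = parameters, x = -1, C = -\frac{2}{7}.


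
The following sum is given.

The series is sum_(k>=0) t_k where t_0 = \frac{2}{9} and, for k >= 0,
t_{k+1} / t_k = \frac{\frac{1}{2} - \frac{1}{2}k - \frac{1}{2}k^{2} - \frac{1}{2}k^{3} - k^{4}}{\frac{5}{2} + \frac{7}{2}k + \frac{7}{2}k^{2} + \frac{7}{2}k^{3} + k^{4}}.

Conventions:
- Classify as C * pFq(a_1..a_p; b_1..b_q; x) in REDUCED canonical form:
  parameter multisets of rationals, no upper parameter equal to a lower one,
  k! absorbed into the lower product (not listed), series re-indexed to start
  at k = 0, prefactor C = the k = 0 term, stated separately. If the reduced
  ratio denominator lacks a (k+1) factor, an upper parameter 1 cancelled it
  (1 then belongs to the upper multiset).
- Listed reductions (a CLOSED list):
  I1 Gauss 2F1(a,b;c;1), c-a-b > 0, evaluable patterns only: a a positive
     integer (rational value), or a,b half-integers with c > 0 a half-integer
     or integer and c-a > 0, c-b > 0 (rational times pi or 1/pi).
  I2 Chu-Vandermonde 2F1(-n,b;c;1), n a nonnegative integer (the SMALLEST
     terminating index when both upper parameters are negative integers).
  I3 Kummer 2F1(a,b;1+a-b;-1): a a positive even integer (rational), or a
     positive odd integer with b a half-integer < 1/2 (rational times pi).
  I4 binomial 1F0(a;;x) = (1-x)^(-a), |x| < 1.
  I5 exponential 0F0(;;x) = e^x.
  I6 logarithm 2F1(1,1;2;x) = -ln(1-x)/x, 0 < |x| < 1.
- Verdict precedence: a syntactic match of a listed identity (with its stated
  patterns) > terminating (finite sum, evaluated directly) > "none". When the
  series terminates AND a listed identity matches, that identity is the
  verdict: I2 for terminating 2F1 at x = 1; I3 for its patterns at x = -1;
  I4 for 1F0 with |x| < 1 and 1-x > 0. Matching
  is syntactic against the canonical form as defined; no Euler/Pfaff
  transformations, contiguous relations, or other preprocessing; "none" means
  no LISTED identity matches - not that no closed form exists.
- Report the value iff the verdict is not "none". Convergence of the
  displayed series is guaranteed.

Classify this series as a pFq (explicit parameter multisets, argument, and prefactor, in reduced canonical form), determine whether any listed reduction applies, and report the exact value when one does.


This is \frac{2}{9} * 2F1(-\frac{1}{2}, 1; \frac{5}{2}; -1) in reduced canonical form. Verdict: the Kummer evaluation I3 fires (x = -1; c = \frac{5}{2} equals 1+a-b for upper {-\frac{1}{2}, 1}: listed pattern). Exact value: \frac{1}{12} \cdot \pi.

Structural cue: with t_0 = \frac{2}{9}, cancel k^2 + 1 from the displayed ratio first; then C = 2/9, x = -1.
Adjacent-term ratio: r(k) = -1 * (k-\frac{1}{2}) (k+1) / [(k+\frac{5}{2}) (k+1)] - rational in k. x = -1; t_0 = \frac{2}{9}; negate the roots.


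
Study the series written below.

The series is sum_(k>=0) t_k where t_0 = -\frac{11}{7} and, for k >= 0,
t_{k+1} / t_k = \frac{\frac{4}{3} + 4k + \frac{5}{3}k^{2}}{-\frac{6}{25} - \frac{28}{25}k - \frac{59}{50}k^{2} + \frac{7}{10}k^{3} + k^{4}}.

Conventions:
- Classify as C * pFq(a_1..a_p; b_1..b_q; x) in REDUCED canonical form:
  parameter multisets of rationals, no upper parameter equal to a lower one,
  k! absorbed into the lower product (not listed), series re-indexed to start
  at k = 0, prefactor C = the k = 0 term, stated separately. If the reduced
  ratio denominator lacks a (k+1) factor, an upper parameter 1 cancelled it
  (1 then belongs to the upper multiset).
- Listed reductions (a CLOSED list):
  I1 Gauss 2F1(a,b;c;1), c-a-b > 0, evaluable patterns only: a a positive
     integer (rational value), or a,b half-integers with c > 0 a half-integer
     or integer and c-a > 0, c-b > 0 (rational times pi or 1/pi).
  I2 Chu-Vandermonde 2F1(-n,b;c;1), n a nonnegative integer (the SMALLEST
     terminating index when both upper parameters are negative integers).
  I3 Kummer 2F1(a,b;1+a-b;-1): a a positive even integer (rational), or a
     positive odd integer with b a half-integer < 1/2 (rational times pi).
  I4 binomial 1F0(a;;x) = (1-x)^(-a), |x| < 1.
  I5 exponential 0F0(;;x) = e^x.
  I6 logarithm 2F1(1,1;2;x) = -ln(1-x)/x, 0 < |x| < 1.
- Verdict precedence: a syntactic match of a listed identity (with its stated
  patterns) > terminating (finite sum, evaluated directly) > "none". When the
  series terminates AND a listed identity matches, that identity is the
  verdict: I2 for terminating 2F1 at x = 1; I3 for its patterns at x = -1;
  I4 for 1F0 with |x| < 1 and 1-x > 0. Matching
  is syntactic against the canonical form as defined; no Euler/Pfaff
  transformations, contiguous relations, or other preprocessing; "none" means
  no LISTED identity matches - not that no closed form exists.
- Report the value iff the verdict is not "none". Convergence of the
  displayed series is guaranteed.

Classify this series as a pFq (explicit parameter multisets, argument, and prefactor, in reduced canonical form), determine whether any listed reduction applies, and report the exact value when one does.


Classification (C = -\frac{11}{7}): 1F2 with upper {2}, lower {-\frac{6}{5}, \frac{1}{2}}, argument x = \frac{5}{3}. Verdict: none here - no I1-I6 shape fits x = \frac{5}{3} with lower {-\frac{6}{5}, \frac{1}{2}}.

First insight: from the first term -\frac{11}{7}: the parameter 2/5 appears in both the upper and lower lists and cancels.
Consecutive-term ratio: r(k) = \frac{5}{3} * (k+2) / [(k-\frac{6}{5}) (k+\frac{1}{2}) (k+1)] - rational; roots negated = parameters, x = \frac{5}{3}, C = -\frac{11}{7}.


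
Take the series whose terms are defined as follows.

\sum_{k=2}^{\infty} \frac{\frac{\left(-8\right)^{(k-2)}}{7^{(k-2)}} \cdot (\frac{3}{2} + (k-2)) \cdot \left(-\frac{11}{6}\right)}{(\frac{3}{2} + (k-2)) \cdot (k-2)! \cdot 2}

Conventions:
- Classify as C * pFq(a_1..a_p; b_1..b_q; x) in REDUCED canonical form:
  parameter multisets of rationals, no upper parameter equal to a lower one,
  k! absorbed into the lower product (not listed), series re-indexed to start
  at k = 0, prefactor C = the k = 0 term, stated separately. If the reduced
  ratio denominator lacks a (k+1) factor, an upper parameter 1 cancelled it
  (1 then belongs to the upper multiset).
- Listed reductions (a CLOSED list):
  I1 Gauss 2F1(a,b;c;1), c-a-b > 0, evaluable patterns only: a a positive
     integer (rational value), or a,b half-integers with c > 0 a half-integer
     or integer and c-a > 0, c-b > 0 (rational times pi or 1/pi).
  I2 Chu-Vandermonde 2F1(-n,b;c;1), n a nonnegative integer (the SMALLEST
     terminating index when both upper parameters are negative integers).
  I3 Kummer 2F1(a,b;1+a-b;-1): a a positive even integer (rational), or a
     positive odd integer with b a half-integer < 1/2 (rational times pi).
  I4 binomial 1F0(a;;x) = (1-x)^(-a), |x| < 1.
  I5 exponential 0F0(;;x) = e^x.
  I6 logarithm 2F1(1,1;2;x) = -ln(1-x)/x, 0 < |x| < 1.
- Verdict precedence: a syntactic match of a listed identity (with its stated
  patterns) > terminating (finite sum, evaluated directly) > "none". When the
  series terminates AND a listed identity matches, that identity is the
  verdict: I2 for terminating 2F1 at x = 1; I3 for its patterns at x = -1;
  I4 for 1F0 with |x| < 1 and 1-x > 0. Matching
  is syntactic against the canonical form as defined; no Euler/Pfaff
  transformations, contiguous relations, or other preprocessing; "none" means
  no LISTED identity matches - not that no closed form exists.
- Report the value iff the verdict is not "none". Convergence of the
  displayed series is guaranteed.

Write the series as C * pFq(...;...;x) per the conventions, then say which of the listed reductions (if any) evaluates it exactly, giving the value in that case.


Key observation: t_0 = -\frac{11}{12} here, and k + 3/2 divides numerator and denominator alike; prefactor -11/12 after cancelling.
Term ratio: r(k) = -\frac{8}{7} * 1 / [(k+1)] - rational in k. x = -\frac{8}{7}; t_0 = -\frac{11}{12}; negate the roots.

The series (x = -\frac{8}{7}) is 0F0: upper {-}, lower {-}, prefactor -\frac{11}{12}. Verdict: the I5 exponential reduction fires (the 0F0 exponential series at x = -\frac{8}{7}). Sum: \left(-\frac{11}{12}\right) \cdot e^{-\frac{8}{7}}.


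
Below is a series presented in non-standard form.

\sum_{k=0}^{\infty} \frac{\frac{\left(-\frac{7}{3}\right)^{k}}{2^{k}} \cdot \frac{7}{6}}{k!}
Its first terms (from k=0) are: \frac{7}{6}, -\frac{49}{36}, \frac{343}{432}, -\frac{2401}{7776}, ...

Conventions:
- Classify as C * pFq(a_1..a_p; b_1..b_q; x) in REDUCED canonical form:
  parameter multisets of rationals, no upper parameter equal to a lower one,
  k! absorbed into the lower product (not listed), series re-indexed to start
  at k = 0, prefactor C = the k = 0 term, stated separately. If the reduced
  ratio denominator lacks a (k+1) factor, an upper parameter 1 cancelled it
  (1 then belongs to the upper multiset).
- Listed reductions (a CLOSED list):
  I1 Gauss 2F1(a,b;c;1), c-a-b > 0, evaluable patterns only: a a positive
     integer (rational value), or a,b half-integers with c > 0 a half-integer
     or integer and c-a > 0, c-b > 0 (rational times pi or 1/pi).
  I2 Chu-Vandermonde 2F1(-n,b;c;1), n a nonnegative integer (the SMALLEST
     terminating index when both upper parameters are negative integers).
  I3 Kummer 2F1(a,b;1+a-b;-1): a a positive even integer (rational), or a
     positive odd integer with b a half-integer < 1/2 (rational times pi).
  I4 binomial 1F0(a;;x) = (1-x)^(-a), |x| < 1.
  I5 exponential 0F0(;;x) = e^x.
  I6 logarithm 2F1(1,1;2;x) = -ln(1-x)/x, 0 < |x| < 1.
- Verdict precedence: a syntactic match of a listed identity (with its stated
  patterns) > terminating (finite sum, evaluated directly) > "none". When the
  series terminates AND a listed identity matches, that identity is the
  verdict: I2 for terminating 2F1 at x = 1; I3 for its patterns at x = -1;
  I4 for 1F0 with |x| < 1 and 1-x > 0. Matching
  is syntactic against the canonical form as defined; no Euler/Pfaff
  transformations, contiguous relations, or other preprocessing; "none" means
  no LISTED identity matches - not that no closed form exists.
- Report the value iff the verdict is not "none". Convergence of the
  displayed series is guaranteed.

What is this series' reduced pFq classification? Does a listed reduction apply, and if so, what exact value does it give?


Key observation: x = -\frac{7}{6} and the two k-th powers (C = 7/6) combine into one argument.
Term ratio: r(k) = -\frac{7}{6} * 1 / [(k+1)] - rational in k. x = -\frac{7}{6}; t_0 = \frac{7}{6}; negate the roots.

Classification (C = \frac{7}{6}): 0F0 with upper {-}, lower {-}, argument x = -\frac{7}{6}. Verdict at x = -\frac{7}{6}: the exponential series (I5) matches (the 0F0 exponential series at x = -\frac{7}{6}). Sum: \frac{7}{6} \cdot e^{-\frac{7}{6}}.


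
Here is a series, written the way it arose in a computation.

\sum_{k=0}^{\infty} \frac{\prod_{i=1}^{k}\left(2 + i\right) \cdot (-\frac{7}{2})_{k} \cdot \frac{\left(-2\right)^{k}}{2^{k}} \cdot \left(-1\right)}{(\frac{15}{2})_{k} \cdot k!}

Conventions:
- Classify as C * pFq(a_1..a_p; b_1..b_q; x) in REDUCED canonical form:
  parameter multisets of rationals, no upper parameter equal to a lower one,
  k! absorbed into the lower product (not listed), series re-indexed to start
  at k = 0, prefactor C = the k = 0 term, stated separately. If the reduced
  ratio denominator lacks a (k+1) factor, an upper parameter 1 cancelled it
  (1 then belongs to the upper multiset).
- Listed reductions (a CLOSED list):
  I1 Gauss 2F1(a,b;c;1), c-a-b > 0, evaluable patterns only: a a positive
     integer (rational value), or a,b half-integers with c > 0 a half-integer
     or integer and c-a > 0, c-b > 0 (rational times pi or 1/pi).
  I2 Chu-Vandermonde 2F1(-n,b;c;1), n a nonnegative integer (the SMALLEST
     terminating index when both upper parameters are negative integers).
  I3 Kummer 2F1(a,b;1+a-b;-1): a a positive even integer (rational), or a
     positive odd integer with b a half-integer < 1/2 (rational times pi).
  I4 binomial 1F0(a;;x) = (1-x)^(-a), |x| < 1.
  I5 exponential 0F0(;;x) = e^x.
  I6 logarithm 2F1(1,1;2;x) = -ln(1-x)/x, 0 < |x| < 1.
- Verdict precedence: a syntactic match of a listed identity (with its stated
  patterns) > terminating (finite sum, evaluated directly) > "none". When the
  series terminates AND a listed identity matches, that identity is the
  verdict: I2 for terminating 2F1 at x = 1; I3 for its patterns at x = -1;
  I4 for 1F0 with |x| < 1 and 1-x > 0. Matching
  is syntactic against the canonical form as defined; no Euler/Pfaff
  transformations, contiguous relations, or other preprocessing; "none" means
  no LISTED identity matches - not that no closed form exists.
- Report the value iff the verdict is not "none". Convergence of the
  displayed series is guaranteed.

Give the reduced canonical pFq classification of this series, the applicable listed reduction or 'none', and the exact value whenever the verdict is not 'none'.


Prefactor -1, argument -1: 2F1 with upper {-\frac{7}{2}, 3} over lower {\frac{15}{2}}. Verdict (x = -1): the Kummer evaluation I3 applies (x = -1; c = \frac{15}{2} equals 1+a-b for upper {-\frac{7}{2}, 3}: listed pattern). Value: \left(-\frac{9009}{8192}\right) \cdot \pi.

The tell: t_0 being -1, the two k-th powers (C = -1) combine into one argument.
Step ratio: r(k) = -1 * (k-\frac{7}{2}) (k+3) / [(k+\frac{15}{2}) (k+1)] - rational; roots negated = parameters, x = -1, C = -1.


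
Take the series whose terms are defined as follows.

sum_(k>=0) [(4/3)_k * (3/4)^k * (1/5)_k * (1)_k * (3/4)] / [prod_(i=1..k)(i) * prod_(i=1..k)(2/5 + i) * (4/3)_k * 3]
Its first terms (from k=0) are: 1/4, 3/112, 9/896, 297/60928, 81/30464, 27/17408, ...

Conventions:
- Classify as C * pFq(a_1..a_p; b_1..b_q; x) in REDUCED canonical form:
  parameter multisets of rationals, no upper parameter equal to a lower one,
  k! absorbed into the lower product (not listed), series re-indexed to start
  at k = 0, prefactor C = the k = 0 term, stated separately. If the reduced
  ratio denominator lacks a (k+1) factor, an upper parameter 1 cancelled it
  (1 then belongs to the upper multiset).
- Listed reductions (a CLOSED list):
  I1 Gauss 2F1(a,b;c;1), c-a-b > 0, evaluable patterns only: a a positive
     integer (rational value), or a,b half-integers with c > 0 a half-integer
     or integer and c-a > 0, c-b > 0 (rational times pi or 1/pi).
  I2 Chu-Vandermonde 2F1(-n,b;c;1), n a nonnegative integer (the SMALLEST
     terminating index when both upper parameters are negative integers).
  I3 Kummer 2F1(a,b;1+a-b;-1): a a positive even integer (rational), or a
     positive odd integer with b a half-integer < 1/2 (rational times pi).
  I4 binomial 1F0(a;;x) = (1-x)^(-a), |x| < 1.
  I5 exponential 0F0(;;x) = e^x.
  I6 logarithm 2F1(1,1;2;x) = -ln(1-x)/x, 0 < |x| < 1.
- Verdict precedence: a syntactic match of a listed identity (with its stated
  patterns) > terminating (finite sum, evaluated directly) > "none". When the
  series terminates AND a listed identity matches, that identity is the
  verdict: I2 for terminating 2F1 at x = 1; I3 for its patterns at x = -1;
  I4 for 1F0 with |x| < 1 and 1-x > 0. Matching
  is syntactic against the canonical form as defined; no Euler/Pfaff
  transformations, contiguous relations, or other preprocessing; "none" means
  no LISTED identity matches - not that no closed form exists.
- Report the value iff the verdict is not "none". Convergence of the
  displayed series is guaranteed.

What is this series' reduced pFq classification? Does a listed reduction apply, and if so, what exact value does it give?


The series (x = 3/4) is 2F1: upper {1/5, 1}, lower {7/5}, prefactor 1/4. Verdict: none here - no I1-I6 shape fits x = 3/4 with lower {7/5}.

Key observation: t_0 = 1/4 here, and the lower running product (prefactor 1/4) is a rising factorial.
Ratio: r(k) = (3/4) * (k+1/5) (k+1) / [(k+7/5) (k+1)] - rational in k. x = (3/4); t_0 = 1/4; negate the roots.
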